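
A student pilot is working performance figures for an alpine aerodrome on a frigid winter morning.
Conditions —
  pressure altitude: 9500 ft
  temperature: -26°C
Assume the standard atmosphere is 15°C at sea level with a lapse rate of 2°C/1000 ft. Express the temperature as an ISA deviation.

ISA-22°C

ISA temperature at 9500 ft = 15 − 2 × (9500/1000) = -4°C.
Deviation = OAT − ISA = -26 − (-4) = -22°C.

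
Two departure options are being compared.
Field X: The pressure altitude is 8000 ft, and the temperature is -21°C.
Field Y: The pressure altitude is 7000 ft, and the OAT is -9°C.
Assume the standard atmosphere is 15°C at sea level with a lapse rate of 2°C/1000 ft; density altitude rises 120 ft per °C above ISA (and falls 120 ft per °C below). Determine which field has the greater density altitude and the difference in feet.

Field Y by 200 ft

Field X: ISA temp = -1°C, deviation -20°C, DA = 8000 + 120 × (-20) = 5600 ft.
Field Y: ISA temp = 1°C, deviation -10°C, DA = 7000 + 120 × (-10) = 5800 ft.
Field Y is higher by 5800 − 5600 = 200 ft.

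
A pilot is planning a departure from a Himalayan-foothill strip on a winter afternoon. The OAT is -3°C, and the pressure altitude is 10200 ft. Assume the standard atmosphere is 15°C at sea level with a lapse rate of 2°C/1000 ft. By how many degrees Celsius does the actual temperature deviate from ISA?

ISA temperature at 10200 ft = 15 − 2 × (10200/1000) = -5.4°C.
Deviation = OAT − ISA = -3 − (-5.4) = +2.4°C.

ISA+2.4°C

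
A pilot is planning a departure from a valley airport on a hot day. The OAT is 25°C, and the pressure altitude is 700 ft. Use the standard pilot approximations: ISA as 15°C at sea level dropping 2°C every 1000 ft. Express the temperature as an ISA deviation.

ISA+11.4°C

ISA temperature at 700 ft = 15 − 2 × (700/1000) = 13.6°C.
Deviation = OAT − ISA = 25 − 13.6 = +11.4°C.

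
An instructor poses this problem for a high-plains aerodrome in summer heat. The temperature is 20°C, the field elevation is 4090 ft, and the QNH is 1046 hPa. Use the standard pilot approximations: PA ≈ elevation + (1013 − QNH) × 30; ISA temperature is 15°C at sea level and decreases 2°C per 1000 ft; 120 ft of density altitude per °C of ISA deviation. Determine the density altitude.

Pressure altitude = 4090 + (1013 − 1046) × 30 = 4090 + (-990) = 3100 ft.
ISA temperature at 3100 ft = 15 − 2 × (3100/1000) = 8.8°C.
ISA deviation = 20 − 8.8 = +11.2°C.
Density altitude = 3100 + 120 × (11.2) = 4444 ft.

4444 ft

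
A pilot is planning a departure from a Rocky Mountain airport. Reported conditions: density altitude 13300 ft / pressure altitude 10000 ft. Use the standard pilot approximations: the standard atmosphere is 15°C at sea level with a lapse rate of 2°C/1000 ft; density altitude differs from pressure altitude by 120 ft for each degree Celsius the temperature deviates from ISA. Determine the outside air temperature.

22.5°C

Density altitude − pressure altitude = 13300 − 10000 = +3300 ft.
At 120 ft/°C that is an ISA deviation of 3300/120 = +27.5°C.
ISA temperature at 10000 ft = 15 − 2 × (10000/1000) = -5°C.
OAT = ISA + deviation = -5 + (+27.5) = 22.5°C.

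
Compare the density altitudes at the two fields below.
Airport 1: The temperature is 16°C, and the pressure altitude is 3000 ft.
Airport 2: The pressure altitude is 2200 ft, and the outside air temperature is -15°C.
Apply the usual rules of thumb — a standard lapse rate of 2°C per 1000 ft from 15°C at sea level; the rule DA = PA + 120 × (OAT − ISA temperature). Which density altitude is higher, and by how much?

Airport 1: ISA temp = 9°C, deviation +7°C, DA = 3000 + 120 × 7 = 3840 ft.
Airport 2: ISA temp = 10.6°C, deviation -25.6°C, DA = 2200 + 120 × (-25.6) = -872 ft.
Airport 1 is higher by 3840 − (-872) = 4712 ft.

Airport 1 by 4712 ft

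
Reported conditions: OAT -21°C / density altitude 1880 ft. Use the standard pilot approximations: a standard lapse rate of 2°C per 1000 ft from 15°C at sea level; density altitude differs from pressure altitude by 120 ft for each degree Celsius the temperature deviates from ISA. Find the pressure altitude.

DA = PA + 120 × (OAT − (15 − 2·PA/1000)) = PA + 120·OAT − 1800 + 0.24·PA = 1.24·PA + 120·OAT − 1800.
So 1.24·PA = 1880 − 120 × (-21) + 1800 = 6200.
PA = 6200 / 1.24 = 5000 ft.

5000 ft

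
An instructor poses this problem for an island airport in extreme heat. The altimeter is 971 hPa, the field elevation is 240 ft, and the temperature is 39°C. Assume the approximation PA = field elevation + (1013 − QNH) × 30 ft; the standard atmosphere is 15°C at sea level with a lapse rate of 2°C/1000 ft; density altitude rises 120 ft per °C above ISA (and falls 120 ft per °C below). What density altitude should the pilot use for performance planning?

Pressure altitude = 240 + (1013 − 971) × 30 = 240 + (+1260) = 1500 ft.
ISA temperature at 1500 ft = 15 − 2 × (1500/1000) = 12°C.
ISA deviation = 39 − 12 = +27°C.
Density altitude = 1500 + 120 × (27) = 4740 ft.

4740 ft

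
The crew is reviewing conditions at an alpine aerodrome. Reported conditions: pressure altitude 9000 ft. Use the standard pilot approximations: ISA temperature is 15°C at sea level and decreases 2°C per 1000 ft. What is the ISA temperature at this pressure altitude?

ISA temperature = 15 − 2 × (9000/1000) = 15 − 18 = -3°C.

-3°C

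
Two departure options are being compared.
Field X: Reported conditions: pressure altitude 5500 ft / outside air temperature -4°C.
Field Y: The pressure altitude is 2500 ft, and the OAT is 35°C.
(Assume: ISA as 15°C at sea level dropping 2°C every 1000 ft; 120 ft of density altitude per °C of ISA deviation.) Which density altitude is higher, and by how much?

Field Y by 960 ft

Field X: ISA temp = 4°C, deviation -8°C, DA = 5500 + 120 × (-8) = 4540 ft.
Field Y: ISA temp = 10°C, deviation +25°C, DA = 2500 + 120 × 25 = 5500 ft.
Field Y is higher by 5500 − 4540 = 960 ft.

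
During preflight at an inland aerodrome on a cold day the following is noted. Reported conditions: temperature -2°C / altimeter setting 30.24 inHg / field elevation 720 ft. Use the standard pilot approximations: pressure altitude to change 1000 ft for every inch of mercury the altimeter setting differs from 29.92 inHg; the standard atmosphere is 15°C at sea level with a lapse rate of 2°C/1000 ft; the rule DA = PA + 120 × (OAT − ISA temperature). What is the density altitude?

-1544 ft

Pressure altitude = 720 + (29.92 − 30.24) × 1000 = 720 + (-320) = 400 ft.
ISA temperature at 400 ft = 15 − 2 × (400/1000) = 14.2°C.
ISA deviation = -2 − 14.2 = -16.2°C.
Density altitude = 400 + 120 × (-16.2) = -1544 ft.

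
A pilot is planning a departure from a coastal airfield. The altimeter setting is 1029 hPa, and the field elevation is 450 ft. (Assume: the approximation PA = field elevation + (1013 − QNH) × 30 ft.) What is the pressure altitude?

Pressure correction = (1013 − 1029) × 30 = -480 ft.
Pressure altitude = 450 + (-480) = -30 ft.

-30 ft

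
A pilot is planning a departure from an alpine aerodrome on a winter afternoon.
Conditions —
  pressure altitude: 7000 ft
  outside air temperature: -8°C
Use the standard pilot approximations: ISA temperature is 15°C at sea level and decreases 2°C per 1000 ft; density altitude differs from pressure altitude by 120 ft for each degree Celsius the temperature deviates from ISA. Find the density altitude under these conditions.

ISA temperature at 7000 ft = 15 − 2 × (7000/1000) = 1°C.
ISA deviation = -8 − 1 = -9°C.
Density altitude = 7000 + 120 × (-9) = 7000 + (-1080) = 5920 ft.

5920 ft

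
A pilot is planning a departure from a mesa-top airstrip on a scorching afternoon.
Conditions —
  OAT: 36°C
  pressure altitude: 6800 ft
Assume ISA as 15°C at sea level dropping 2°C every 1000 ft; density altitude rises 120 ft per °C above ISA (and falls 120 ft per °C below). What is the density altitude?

ISA temperature at 6800 ft = 15 − 2 × (6800/1000) = 1.4°C.
ISA deviation = 36 − 1.4 = +34.6°C.
Density altitude = 6800 + 120 × (34.6) = 6800 + (+4152) = 10952 ft.

10952 ft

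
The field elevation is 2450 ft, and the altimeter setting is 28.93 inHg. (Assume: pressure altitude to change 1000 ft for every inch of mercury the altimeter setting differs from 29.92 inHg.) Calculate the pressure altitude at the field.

3440 ft

Pressure correction = (29.92 − 28.93) × 1000 = +990 ft.
Pressure altitude = 2450 + (+990) = 3440 ft.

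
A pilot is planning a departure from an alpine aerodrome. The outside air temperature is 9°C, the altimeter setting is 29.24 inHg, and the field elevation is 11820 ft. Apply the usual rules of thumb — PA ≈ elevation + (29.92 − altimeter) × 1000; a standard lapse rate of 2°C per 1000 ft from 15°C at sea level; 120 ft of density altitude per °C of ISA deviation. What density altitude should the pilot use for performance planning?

14780 ft

Pressure altitude = 11820 + (29.92 − 29.24) × 1000 = 11820 + (+680) = 12500 ft.
ISA temperature at 12500 ft = 15 − 2 × (12500/1000) = -10°C.
ISA deviation = 9 − (-10) = +19°C.
Density altitude = 12500 + 120 × (19) = 14780 ft.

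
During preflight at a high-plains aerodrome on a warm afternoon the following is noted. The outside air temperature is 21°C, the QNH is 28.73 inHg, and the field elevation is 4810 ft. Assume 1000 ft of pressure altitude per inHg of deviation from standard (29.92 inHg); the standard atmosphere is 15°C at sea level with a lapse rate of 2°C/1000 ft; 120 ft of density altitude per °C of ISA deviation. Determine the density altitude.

Pressure altitude = 4810 + (29.92 − 28.73) × 1000 = 4810 + (+1190) = 6000 ft.
ISA temperature at 6000 ft = 15 − 2 × (6000/1000) = 3°C.
ISA deviation = 21 − 3 = +18°C.
Density altitude = 6000 + 120 × (18) = 8160 ft.

8160 ft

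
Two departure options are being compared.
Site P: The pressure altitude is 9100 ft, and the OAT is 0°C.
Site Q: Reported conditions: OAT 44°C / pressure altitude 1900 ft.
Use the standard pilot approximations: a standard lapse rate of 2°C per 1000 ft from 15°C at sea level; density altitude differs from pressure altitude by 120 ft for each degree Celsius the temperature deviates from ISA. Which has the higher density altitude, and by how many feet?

Site P: ISA temp = -3.2°C, deviation +3.2°C, DA = 9100 + 120 × 3.2 = 9484 ft.
Site Q: ISA temp = 11.2°C, deviation +32.8°C, DA = 1900 + 120 × 32.8 = 5836 ft.
Site P is higher by 9484 − 5836 = 3648 ft.

Site P by 3648 ft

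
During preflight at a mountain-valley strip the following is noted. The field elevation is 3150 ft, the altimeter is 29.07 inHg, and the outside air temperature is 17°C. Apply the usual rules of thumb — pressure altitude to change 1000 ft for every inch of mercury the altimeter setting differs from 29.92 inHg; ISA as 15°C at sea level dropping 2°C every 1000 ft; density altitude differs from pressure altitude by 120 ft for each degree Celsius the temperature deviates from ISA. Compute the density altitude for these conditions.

Pressure altitude = 3150 + (29.92 − 29.07) × 1000 = 3150 + (+850) = 4000 ft.
ISA temperature at 4000 ft = 15 − 2 × (4000/1000) = 7°C.
ISA deviation = 17 − 7 = +10°C.
Density altitude = 4000 + 120 × (10) = 5200 ft.

5200 ft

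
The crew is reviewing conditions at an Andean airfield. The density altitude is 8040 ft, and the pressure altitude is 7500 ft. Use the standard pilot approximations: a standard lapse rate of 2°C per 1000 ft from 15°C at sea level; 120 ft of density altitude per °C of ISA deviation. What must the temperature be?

Density altitude − pressure altitude = 8040 − 7500 = +540 ft.
At 120 ft/°C that is an ISA deviation of 540/120 = +4.5°C.
ISA temperature at 7500 ft = 15 − 2 × (7500/1000) = 0°C.
OAT = ISA + deviation = 0 + (+4.5) = 4.5°C.

4.5°C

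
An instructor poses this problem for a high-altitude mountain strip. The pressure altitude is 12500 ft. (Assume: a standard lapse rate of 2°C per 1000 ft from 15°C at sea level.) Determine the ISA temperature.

-10°C

ISA temperature = 15 − 2 × (12500/1000) = 15 − 25 = -10°C.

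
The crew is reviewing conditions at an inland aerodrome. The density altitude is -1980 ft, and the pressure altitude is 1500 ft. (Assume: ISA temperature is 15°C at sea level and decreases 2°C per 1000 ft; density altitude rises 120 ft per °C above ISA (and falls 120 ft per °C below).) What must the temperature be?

Density altitude − pressure altitude = -1980 − 1500 = -3480 ft.
At 120 ft/°C that is an ISA deviation of -3480/120 = -29°C.
ISA temperature at 1500 ft = 15 − 2 × (1500/1000) = 12°C.
OAT = ISA + deviation = 12 + (-29) = -17°C.

-17°C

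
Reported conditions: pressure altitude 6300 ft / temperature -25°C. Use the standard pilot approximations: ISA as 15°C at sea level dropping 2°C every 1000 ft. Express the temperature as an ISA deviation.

ISA-27.4°C

ISA temperature at 6300 ft = 15 − 2 × (6300/1000) = 2.4°C.
Deviation = OAT − ISA = -25 − 2.4 = -27.4°C.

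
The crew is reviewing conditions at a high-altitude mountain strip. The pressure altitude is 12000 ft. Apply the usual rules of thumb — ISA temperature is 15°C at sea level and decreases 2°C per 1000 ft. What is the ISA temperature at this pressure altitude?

-9°C

ISA temperature = 15 − 2 × (12000/1000) = 15 − 24 = -9°C.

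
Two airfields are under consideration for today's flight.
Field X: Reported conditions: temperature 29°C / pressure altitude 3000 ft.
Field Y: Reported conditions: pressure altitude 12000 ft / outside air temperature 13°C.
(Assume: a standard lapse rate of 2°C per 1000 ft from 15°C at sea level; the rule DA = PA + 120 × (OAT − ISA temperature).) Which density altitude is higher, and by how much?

Field X: ISA temp = 9°C, deviation +20°C, DA = 3000 + 120 × 20 = 5400 ft.
Field Y: ISA temp = -9°C, deviation +22°C, DA = 12000 + 120 × 22 = 14640 ft.
Field Y is higher by 14640 − 5400 = 9240 ft.

Field Y by 9240 ft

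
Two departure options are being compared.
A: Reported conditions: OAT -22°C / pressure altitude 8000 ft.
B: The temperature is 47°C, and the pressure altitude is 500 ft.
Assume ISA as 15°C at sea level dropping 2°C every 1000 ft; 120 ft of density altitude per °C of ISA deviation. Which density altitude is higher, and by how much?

A: ISA temp = -1°C, deviation -21°C, DA = 8000 + 120 × (-21) = 5480 ft.
B: ISA temp = 14°C, deviation +33°C, DA = 500 + 120 × 33 = 4460 ft.
A is higher by 5480 − 4460 = 1020 ft.

A by 1020 ft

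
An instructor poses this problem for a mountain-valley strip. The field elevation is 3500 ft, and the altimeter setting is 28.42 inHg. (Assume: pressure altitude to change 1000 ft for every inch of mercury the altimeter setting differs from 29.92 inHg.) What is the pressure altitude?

Pressure correction = (29.92 − 28.42) × 1000 = +1500 ft.
Pressure altitude = 3500 + (+1500) = 5000 ft.

5000 ft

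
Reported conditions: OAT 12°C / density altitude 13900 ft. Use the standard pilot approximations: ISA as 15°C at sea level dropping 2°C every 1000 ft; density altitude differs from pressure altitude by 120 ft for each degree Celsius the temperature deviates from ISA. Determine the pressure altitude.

DA = PA + 120 × (OAT − (15 − 2·PA/1000)) = PA + 120·OAT − 1800 + 0.24·PA = 1.24·PA + 120·OAT − 1800.
So 1.24·PA = 13900 − 120 × 12 + 1800 = 14260.
PA = 14260 / 1.24 = 11500 ft.

11500 ft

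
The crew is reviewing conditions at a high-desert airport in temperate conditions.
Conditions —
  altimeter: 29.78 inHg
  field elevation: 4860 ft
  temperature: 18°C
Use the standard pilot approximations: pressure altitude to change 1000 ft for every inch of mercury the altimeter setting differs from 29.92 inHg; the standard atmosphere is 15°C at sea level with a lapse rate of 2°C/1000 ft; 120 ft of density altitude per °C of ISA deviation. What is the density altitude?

Pressure altitude = 4860 + (29.92 − 29.78) × 1000 = 4860 + (+140) = 5000 ft.
ISA temperature at 5000 ft = 15 − 2 × (5000/1000) = 5°C.
ISA deviation = 18 − 5 = +13°C.
Density altitude = 5000 + 120 × (13) = 6560 ft.

6560 ft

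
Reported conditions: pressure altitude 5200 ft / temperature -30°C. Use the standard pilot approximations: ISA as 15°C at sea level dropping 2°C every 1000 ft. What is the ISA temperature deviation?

ISA-34.6°C

ISA temperature at 5200 ft = 15 − 2 × (5200/1000) = 4.6°C.
Deviation = OAT − ISA = -30 − 4.6 = -34.6°C.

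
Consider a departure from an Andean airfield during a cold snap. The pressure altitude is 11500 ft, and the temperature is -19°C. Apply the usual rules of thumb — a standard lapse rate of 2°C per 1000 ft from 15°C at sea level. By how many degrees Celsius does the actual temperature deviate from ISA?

ISA-11°C

ISA temperature at 11500 ft = 15 − 2 × (11500/1000) = -8°C.
Deviation = OAT − ISA = -19 − (-8) = -11°C.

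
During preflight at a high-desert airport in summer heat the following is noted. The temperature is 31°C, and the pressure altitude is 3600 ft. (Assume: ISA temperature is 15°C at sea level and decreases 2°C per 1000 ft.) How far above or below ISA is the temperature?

ISA temperature at 3600 ft = 15 − 2 × (3600/1000) = 7.8°C.
Deviation = OAT − ISA = 31 − 7.8 = +23.2°C.

ISA+23.2°C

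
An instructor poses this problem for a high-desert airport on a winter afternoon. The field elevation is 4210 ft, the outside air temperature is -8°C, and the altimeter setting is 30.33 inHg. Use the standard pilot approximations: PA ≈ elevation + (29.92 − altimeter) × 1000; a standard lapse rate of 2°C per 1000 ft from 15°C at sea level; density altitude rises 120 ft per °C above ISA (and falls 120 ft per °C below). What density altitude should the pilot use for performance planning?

Pressure altitude = 4210 + (29.92 − 30.33) × 1000 = 4210 + (-410) = 3800 ft.
ISA temperature at 3800 ft = 15 − 2 × (3800/1000) = 7.4°C.
ISA deviation = -8 − 7.4 = -15.4°C.
Density altitude = 3800 + 120 × (-15.4) = 1952 ft.

1952 ft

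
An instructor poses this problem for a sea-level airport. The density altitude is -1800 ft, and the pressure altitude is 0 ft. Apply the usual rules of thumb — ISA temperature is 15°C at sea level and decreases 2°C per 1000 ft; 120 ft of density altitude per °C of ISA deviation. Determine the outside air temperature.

0°C

Density altitude − pressure altitude = -1800 − 0 = -1800 ft.
At 120 ft/°C that is an ISA deviation of -1800/120 = -15°C.
ISA temperature at 0 ft = 15 − 2 × (0/1000) = 15°C.
OAT = ISA + deviation = 15 + (-15) = 0°C.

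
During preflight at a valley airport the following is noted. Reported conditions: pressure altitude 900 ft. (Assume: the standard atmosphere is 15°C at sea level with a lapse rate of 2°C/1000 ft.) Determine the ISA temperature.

ISA temperature = 15 − 2 × (900/1000) = 15 − 1.8 = 13.2°C.

13.2°C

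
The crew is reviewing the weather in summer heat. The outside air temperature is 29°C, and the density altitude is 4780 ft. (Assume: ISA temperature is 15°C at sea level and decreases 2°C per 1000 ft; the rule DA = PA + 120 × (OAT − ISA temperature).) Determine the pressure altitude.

DA = PA + 120 × (OAT − (15 − 2·PA/1000)) = PA + 120·OAT − 1800 + 0.24·PA = 1.24·PA + 120·OAT − 1800.
So 1.24·PA = 4780 − 120 × 29 + 1800 = 3100.
PA = 3100 / 1.24 = 2500 ft.

2500 ft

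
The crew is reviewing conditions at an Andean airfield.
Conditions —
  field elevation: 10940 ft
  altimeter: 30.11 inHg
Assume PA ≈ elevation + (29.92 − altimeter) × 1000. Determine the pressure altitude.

Pressure correction = (29.92 − 30.11) × 1000 = -190 ft.
Pressure altitude = 10940 + (-190) = 10750 ft.

10750 ft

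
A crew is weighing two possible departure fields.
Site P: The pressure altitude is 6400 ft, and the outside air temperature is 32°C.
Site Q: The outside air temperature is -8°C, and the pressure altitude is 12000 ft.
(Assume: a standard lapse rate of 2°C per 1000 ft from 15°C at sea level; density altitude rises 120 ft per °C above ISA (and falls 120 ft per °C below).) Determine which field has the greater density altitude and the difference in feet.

Site Q by 2144 ft

Site P: ISA temp = 2.2°C, deviation +29.8°C, DA = 6400 + 120 × 29.8 = 9976 ft.
Site Q: ISA temp = -9°C, deviation +1°C, DA = 12000 + 120 × 1 = 12120 ft.
Site Q is higher by 12120 − 9976 = 2144 ft.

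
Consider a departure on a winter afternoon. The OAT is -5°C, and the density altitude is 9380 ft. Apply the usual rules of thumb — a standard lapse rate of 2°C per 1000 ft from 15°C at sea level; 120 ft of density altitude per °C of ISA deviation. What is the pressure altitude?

9500 ft

DA = PA + 120 × (OAT − (15 − 2·PA/1000)) = PA + 120·OAT − 1800 + 0.24·PA = 1.24·PA + 120·OAT − 1800.
So 1.24·PA = 9380 − 120 × (-5) + 1800 = 11780.
PA = 11780 / 1.24 = 9500 ft.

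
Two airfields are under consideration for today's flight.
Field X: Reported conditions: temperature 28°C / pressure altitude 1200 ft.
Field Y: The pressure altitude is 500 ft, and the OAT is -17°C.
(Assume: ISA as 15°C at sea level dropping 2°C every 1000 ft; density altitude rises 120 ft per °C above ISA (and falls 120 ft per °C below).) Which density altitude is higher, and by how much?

Field X: ISA temp = 12.6°C, deviation +15.4°C, DA = 1200 + 120 × 15.4 = 3048 ft.
Field Y: ISA temp = 14°C, deviation -31°C, DA = 500 + 120 × (-31) = -3220 ft.
Field X is higher by 3048 − (-3220) = 6268 ft.

Field X by 6268 ft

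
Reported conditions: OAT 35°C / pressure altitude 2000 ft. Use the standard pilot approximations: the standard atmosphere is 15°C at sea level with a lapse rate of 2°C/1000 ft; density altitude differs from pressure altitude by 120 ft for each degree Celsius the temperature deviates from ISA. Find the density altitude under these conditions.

4880 ft

ISA temperature at 2000 ft = 15 − 2 × (2000/1000) = 11°C.
ISA deviation = 35 − 11 = +24°C.
Density altitude = 2000 + 120 × (24) = 2000 + (+2880) = 4880 ft.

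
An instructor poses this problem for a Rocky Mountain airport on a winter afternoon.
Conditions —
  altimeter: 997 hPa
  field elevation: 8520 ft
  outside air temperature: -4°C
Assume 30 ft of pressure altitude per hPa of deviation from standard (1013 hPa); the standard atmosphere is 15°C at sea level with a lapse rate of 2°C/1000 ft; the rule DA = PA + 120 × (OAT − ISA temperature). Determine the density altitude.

Pressure altitude = 8520 + (1013 − 997) × 30 = 8520 + (+480) = 9000 ft.
ISA temperature at 9000 ft = 15 − 2 × (9000/1000) = -3°C.
ISA deviation = -4 − (-3) = -1°C.
Density altitude = 9000 + 120 × (-1) = 8880 ft.

8880 ft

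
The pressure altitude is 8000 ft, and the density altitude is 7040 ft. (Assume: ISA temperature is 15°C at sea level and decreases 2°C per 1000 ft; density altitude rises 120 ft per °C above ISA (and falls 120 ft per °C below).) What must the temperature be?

-9°C

Density altitude − pressure altitude = 7040 − 8000 = -960 ft.
At 120 ft/°C that is an ISA deviation of -960/120 = -8°C.
ISA temperature at 8000 ft = 15 − 2 × (8000/1000) = -1°C.
OAT = ISA + deviation = -1 + (-8) = -9°C.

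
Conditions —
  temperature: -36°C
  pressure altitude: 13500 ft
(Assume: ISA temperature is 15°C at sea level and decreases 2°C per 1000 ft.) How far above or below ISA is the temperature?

ISA temperature at 13500 ft = 15 − 2 × (13500/1000) = -12°C.
Deviation = OAT − ISA = -36 − (-12) = -24°C.

ISA-24°C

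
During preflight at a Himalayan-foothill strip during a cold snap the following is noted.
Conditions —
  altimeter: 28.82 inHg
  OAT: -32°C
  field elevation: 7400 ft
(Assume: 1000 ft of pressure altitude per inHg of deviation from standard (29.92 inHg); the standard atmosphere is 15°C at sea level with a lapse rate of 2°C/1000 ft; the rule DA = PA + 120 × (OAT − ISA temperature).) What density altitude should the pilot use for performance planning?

Pressure altitude = 7400 + (29.92 − 28.82) × 1000 = 7400 + (+1100) = 8500 ft.
ISA temperature at 8500 ft = 15 − 2 × (8500/1000) = -2°C.
ISA deviation = -32 − (-2) = -30°C.
Density altitude = 8500 + 120 × (-30) = 4900 ft.

4900 ft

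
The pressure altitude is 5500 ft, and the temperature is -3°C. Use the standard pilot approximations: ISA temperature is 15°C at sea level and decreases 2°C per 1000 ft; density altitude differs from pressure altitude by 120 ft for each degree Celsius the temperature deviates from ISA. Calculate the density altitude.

ISA temperature at 5500 ft = 15 − 2 × (5500/1000) = 4°C.
ISA deviation = -3 − 4 = -7°C.
Density altitude = 5500 + 120 × (-7) = 5500 + (-840) = 4660 ft.

4660 ft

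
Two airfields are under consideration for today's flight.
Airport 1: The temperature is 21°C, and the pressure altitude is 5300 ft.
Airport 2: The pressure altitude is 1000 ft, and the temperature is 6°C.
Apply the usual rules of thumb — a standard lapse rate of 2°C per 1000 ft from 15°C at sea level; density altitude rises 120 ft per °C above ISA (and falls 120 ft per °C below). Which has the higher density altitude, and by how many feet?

Airport 1: ISA temp = 4.4°C, deviation +16.6°C, DA = 5300 + 120 × 16.6 = 7292 ft.
Airport 2: ISA temp = 13°C, deviation -7°C, DA = 1000 + 120 × (-7) = 160 ft.
Airport 1 is higher by 7292 − 160 = 7132 ft.

Airport 1 by 7132 ft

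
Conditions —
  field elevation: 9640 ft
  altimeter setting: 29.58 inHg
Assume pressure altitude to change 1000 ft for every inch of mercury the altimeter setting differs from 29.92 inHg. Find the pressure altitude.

Pressure correction = (29.92 − 29.58) × 1000 = +340 ft.
Pressure altitude = 9640 + (+340) = 9980 ft.

9980 ft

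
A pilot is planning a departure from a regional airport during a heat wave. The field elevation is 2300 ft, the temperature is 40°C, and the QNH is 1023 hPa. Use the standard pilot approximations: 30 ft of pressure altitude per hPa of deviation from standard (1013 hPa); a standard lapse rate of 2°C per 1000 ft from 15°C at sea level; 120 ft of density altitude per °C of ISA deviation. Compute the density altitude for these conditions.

Pressure altitude = 2300 + (1013 − 1023) × 30 = 2300 + (-300) = 2000 ft.
ISA temperature at 2000 ft = 15 − 2 × (2000/1000) = 11°C.
ISA deviation = 40 − 11 = +29°C.
Density altitude = 2000 + 120 × (29) = 5480 ft.

5480 ft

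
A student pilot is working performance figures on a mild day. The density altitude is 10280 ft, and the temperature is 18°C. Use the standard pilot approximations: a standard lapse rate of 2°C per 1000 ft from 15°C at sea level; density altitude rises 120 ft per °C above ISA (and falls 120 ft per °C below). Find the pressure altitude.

8000 ft

DA = PA + 120 × (OAT − (15 − 2·PA/1000)) = PA + 120·OAT − 1800 + 0.24·PA = 1.24·PA + 120·OAT − 1800.
So 1.24·PA = 10280 − 120 × 18 + 1800 = 9920.
PA = 9920 / 1.24 = 8000 ft.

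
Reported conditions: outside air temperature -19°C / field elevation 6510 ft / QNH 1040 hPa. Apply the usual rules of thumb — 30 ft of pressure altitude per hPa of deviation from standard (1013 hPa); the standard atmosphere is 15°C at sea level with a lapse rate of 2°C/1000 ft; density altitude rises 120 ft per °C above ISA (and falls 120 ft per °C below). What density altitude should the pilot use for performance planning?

2988 ft

Pressure altitude = 6510 + (1013 − 1040) × 30 = 6510 + (-810) = 5700 ft.
ISA temperature at 5700 ft = 15 − 2 × (5700/1000) = 3.6°C.
ISA deviation = -19 − 3.6 = -22.6°C.
Density altitude = 5700 + 120 × (-22.6) = 2988 ft.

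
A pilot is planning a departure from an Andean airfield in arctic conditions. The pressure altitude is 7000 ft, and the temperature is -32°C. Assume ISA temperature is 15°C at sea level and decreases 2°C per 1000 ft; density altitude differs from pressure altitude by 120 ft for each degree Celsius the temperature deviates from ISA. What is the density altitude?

3040 ft

ISA temperature at 7000 ft = 15 − 2 × (7000/1000) = 1°C.
ISA deviation = -32 − 1 = -33°C.
Density altitude = 7000 + 120 × (-33) = 7000 + (-3960) = 3040 ft.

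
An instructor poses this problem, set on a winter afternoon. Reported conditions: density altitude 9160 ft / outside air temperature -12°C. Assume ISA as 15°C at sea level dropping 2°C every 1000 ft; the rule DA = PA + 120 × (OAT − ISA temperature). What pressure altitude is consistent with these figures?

10000 ft

DA = PA + 120 × (OAT − (15 − 2·PA/1000)) = PA + 120·OAT − 1800 + 0.24·PA = 1.24·PA + 120·OAT − 1800.
So 1.24·PA = 9160 − 120 × (-12) + 1800 = 12400.
PA = 12400 / 1.24 = 10000 ft.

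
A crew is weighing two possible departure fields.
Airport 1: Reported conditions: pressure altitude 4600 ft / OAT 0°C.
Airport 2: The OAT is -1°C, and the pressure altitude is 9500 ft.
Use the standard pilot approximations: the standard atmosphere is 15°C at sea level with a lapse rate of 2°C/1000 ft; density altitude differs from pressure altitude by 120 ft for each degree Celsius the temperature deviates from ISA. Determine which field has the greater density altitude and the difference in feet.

Airport 1: ISA temp = 5.8°C, deviation -5.8°C, DA = 4600 + 120 × (-5.8) = 3904 ft.
Airport 2: ISA temp = -4°C, deviation +3°C, DA = 9500 + 120 × 3 = 9860 ft.
Airport 2 is higher by 9860 − 3904 = 5956 ft.

Airport 2 by 5956 ft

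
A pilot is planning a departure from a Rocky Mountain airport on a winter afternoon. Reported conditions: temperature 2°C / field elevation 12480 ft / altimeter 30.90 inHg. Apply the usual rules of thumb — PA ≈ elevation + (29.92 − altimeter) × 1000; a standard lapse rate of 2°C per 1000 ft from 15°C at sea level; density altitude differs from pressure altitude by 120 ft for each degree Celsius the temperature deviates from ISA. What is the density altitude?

Pressure altitude = 12480 + (29.92 − 30.90) × 1000 = 12480 + (-980) = 11500 ft.
ISA temperature at 11500 ft = 15 − 2 × (11500/1000) = -8°C.
ISA deviation = 2 − (-8) = +10°C.
Density altitude = 11500 + 120 × (10) = 12700 ft.

12700 ft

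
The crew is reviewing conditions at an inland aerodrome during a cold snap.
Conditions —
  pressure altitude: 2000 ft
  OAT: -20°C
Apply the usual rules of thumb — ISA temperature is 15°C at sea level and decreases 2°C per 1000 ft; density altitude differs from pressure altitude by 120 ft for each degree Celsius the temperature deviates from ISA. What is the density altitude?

-1720 ft

ISA temperature at 2000 ft = 15 − 2 × (2000/1000) = 11°C.
ISA deviation = -20 − 11 = -31°C.
Density altitude = 2000 + 120 × (-31) = 2000 + (-3720) = -1720 ft.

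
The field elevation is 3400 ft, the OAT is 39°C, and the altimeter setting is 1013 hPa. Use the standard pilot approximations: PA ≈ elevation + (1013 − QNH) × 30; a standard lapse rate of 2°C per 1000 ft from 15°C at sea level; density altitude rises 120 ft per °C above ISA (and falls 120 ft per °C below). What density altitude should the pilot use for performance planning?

7096 ft

Pressure altitude = 3400 + (1013 − 1013) × 30 = 3400 + (0) = 3400 ft.
ISA temperature at 3400 ft = 15 − 2 × (3400/1000) = 8.2°C.
ISA deviation = 39 − 8.2 = +30.8°C.
Density altitude = 3400 + 120 × (30.8) = 7096 ft.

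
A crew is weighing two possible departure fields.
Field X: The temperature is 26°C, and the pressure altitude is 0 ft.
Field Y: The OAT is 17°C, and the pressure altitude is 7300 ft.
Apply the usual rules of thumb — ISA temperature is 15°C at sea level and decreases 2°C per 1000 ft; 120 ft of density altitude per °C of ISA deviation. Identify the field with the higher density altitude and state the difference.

Field X: ISA temp = 15°C, deviation +11°C, DA = 0 + 120 × 11 = 1320 ft.
Field Y: ISA temp = 0.4°C, deviation +16.6°C, DA = 7300 + 120 × 16.6 = 9292 ft.
Field Y is higher by 9292 − 1320 = 7972 ft.

Field Y by 7972 ft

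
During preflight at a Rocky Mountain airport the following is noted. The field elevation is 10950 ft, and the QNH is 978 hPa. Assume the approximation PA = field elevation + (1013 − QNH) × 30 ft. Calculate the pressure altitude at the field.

12000 ft

Pressure correction = (1013 − 978) × 30 = +1050 ft.
Pressure altitude = 10950 + (+1050) = 12000 ft.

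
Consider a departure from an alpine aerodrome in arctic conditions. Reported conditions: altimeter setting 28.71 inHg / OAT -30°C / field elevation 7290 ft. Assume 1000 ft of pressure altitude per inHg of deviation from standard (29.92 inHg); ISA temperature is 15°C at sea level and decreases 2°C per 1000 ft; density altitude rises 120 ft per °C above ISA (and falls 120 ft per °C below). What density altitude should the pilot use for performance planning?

Pressure altitude = 7290 + (29.92 − 28.71) × 1000 = 7290 + (+1210) = 8500 ft.
ISA temperature at 8500 ft = 15 − 2 × (8500/1000) = -2°C.
ISA deviation = -30 − (-2) = -28°C.
Density altitude = 8500 + 120 × (-28) = 5140 ft.

5140 ft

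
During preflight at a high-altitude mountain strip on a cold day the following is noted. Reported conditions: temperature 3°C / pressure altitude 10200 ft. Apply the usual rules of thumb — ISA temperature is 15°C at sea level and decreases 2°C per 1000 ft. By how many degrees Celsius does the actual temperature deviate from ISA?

ISA temperature at 10200 ft = 15 − 2 × (10200/1000) = -5.4°C.
Deviation = OAT − ISA = 3 − (-5.4) = +8.4°C.

ISA+8.4°C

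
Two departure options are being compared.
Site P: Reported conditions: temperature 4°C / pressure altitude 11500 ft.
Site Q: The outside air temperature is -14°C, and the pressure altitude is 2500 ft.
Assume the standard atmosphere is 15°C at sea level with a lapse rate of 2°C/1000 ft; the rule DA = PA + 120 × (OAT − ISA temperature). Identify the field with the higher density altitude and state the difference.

Site P: ISA temp = -8°C, deviation +12°C, DA = 11500 + 120 × 12 = 12940 ft.
Site Q: ISA temp = 10°C, deviation -24°C, DA = 2500 + 120 × (-24) = -380 ft.
Site P is higher by 12940 − (-380) = 13320 ft.

Site P by 13320 ft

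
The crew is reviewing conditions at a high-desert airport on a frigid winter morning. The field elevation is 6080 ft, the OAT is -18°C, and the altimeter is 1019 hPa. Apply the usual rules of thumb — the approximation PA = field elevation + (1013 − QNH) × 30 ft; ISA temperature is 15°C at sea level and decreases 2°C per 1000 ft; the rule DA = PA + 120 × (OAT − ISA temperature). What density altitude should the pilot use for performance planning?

Pressure altitude = 6080 + (1013 − 1019) × 30 = 6080 + (-180) = 5900 ft.
ISA temperature at 5900 ft = 15 − 2 × (5900/1000) = 3.2°C.
ISA deviation = -18 − 3.2 = -21.2°C.
Density altitude = 5900 + 120 × (-21.2) = 3356 ft.

3356 ft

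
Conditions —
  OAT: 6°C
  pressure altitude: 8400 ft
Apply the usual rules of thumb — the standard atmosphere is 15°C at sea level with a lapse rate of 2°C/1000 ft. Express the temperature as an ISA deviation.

ISA temperature at 8400 ft = 15 − 2 × (8400/1000) = -1.8°C.
Deviation = OAT − ISA = 6 − (-1.8) = +7.8°C.

ISA+7.8°C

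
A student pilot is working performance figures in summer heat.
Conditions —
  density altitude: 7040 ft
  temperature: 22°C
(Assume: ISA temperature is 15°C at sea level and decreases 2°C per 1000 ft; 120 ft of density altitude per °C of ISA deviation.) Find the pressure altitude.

DA = PA + 120 × (OAT − (15 − 2·PA/1000)) = PA + 120·OAT − 1800 + 0.24·PA = 1.24·PA + 120·OAT − 1800.
So 1.24·PA = 7040 − 120 × 22 + 1800 = 6200.
PA = 6200 / 1.24 = 5000 ft.

5000 ft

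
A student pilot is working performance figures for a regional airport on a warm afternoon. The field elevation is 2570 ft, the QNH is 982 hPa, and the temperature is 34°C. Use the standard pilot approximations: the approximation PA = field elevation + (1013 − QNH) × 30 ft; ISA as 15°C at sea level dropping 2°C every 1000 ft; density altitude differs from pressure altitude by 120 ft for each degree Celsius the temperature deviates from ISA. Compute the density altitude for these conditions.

6620 ft

Pressure altitude = 2570 + (1013 − 982) × 30 = 2570 + (+930) = 3500 ft.
ISA temperature at 3500 ft = 15 − 2 × (3500/1000) = 8°C.
ISA deviation = 34 − 8 = +26°C.
Density altitude = 3500 + 120 × (26) = 6620 ft.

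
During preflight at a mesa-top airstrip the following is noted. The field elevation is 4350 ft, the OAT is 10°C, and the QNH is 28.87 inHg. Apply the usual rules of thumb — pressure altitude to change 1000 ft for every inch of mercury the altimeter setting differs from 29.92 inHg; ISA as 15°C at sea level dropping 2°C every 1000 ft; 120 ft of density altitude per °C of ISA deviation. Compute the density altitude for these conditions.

6096 ft

Pressure altitude = 4350 + (29.92 − 28.87) × 1000 = 4350 + (+1050) = 5400 ft.
ISA temperature at 5400 ft = 15 − 2 × (5400/1000) = 4.2°C.
ISA deviation = 10 − 4.2 = +5.8°C.
Density altitude = 5400 + 120 × (5.8) = 6096 ft.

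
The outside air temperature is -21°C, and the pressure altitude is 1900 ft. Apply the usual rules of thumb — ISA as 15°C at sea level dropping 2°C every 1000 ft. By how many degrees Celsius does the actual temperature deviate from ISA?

ISA-32.2°C

ISA temperature at 1900 ft = 15 − 2 × (1900/1000) = 11.2°C.
Deviation = OAT − ISA = -21 − 11.2 = -32.2°C.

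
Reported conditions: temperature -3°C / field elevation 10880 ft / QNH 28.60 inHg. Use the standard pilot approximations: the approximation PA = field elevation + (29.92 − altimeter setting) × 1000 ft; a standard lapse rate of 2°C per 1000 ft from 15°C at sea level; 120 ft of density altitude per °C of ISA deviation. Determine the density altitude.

Pressure altitude = 10880 + (29.92 − 28.60) × 1000 = 10880 + (+1320) = 12200 ft.
ISA temperature at 12200 ft = 15 − 2 × (12200/1000) = -9.4°C.
ISA deviation = -3 − (-9.4) = +6.4°C.
Density altitude = 12200 + 120 × (6.4) = 12968 ft.

12968 ft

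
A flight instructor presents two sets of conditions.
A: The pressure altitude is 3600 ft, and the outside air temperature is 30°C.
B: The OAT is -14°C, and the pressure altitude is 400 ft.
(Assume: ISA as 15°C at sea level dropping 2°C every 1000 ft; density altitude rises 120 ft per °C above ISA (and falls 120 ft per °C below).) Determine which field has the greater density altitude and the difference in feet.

A by 9248 ft

A: ISA temp = 7.8°C, deviation +22.2°C, DA = 3600 + 120 × 22.2 = 6264 ft.
B: ISA temp = 14.2°C, deviation -28.2°C, DA = 400 + 120 × (-28.2) = -2984 ft.
A is higher by 6264 − (-2984) = 9248 ft.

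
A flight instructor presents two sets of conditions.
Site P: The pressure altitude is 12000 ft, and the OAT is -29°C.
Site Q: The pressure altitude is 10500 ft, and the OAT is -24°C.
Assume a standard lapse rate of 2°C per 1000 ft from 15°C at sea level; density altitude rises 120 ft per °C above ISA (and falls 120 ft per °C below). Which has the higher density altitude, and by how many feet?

Site P: ISA temp = -9°C, deviation -20°C, DA = 12000 + 120 × (-20) = 9600 ft.
Site Q: ISA temp = -6°C, deviation -18°C, DA = 10500 + 120 × (-18) = 8340 ft.
Site P is higher by 9600 − 8340 = 1260 ft.

Site P by 1260 ft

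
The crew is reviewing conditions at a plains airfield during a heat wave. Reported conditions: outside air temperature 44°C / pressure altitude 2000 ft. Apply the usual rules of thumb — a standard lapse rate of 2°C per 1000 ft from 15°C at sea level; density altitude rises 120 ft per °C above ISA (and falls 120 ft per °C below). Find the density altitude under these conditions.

ISA temperature at 2000 ft = 15 − 2 × (2000/1000) = 11°C.
ISA deviation = 44 − 11 = +33°C.
Density altitude = 2000 + 120 × (33) = 2000 + (+3960) = 5960 ft.

5960 ft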